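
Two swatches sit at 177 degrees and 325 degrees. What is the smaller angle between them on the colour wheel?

148°

|177 − 325| = 148.
148 ≤ 180, so the shorter arc is 148°.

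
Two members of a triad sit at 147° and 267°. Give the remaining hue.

A triad spaces three hues 120° apart.
The full set is {27°, 147°, 267°}.

27°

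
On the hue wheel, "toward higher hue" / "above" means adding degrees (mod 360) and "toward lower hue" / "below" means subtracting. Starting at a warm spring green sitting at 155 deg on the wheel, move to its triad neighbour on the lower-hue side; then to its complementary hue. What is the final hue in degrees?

−120° (triadic ↓): 155 − 120 = 35°
+180° (complement): 35 + 180 = 215°

215°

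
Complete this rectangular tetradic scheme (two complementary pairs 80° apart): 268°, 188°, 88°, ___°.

8°

A rectangular tetradic uses two complementary pairs 80° apart: offsets 0°, 80°, 180°, 260°.
Among {88°, 188°, 268°}, 268° and 88° are a 180° pair.
The remaining hue 188° needs its own complement: 188 + 180 = 368 → 368 − 360 = 8°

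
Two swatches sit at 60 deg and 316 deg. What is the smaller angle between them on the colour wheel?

104°

|60 − 316| = 256.
The shorter arc is 360 − 256 = 104°.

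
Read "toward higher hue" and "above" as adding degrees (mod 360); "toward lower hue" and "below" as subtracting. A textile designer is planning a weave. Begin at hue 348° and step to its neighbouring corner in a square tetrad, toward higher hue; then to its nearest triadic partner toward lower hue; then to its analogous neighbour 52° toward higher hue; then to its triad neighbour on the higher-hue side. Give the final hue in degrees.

square ↑ +90°: 348 + 90 = 438 → 438 − 360 = 78°
triadic ↓ −120°: 78 − 120 = -42 → -42 + 360 = 318°
analog 52° ↑ +52°: 318 + 52 = 370 → 370 − 360 = 10°
triadic ↑ +120°: 10 + 120 = 130°

130°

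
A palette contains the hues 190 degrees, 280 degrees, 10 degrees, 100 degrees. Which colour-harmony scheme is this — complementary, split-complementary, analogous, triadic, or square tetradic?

Sort the hues: 10°, 100°, 190°, 280°.
Successive gaps around the wheel: 90°, 90°, 90°, 90°.
Four hues every 90° form a square tetradic scheme.

square tetradic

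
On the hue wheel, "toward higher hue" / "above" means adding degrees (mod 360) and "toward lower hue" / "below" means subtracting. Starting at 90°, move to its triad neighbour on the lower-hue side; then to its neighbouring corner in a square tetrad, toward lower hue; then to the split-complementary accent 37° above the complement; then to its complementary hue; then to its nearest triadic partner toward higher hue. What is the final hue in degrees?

37°

90 − 120 = -30 → -30 + 360 = 330°   (triadic ↓)
330 − 90 = 240°   (square ↓)
240 + 217 = 457 → 457 − 360 = 97°   (split-comp 37° ↑)
97 + 180 = 277°   (complement)
277 + 120 = 397 → 397 − 360 = 37°   (triadic ↑)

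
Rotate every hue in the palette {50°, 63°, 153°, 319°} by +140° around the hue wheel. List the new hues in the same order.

190°, 203°, 293°, 99°

50 + 140 = 190°
63 + 140 = 203°
153 + 140 = 293°
319 + 140 = 459 → 459 − 360 = 99°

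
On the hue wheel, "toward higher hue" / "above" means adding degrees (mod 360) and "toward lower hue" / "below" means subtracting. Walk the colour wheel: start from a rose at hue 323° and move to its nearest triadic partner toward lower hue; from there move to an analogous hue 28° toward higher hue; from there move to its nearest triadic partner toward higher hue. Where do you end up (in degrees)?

351°

323 − 120 = 203°   (triadic ↓)
203 + 28 = 231°   (analog 28° ↑)
231 + 120 = 351°   (triadic ↑)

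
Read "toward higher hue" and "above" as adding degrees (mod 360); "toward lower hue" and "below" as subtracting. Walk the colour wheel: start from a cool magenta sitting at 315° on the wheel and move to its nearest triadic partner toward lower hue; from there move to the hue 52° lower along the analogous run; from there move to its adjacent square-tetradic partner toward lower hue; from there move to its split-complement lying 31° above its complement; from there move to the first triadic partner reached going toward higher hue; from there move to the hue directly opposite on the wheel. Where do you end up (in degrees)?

204°

−120° (triadic ↓): 315 − 120 = 195°
−52° (analog 52° ↓): 195 − 52 = 143°
−90° (square ↓): 143 − 90 = 53°
+211° (split-comp 31° ↑): 53 + 211 = 264°
+120° (triadic ↑): 264 + 120 = 384 → 384 − 360 = 24°
+180° (complement): 24 + 180 = 204°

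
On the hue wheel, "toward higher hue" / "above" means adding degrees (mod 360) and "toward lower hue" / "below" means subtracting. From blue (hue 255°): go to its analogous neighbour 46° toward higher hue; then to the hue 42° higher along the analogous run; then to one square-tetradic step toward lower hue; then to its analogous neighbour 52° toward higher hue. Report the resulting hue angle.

255 + 46 = 301°   (analog 46° ↑)
301 + 42 = 343°   (analog 42° ↑)
343 − 90 = 253°   (square ↓)
253 + 52 = 305°   (analog 52° ↑)

305°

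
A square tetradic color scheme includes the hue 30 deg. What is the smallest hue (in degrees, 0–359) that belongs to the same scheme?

30°

A square tetradic scheme places four hues every 90°.
The full set through 30° is {30°, 120°, 210°, 300°}.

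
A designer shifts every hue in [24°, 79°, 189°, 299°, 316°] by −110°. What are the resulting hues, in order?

24 − 110 = -86 → -86 + 360 = 274°
79 − 110 = -31 → -31 + 360 = 329°
189 − 110 = 79°
299 − 110 = 189°
316 − 110 = 206°

274°, 329°, 79°, 189°, 206°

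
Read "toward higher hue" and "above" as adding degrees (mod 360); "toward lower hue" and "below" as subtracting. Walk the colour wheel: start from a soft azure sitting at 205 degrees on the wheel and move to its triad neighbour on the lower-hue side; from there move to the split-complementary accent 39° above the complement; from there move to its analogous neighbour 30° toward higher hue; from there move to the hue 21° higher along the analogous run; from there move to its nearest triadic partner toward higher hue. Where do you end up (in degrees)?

115°

triadic ↓ −120°: 205 − 120 = 85°
split-comp 39° ↑ +219°: 85 + 219 = 304°
analog 30° ↑ +30°: 304 + 30 = 334°
analog 21° ↑ +21°: 334 + 21 = 355°
triadic ↑ +120°: 355 + 120 = 475 → 475 − 360 = 115°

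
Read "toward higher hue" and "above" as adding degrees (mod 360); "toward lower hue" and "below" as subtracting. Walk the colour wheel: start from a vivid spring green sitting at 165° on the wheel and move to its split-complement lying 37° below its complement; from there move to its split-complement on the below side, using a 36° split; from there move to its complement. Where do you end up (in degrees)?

split-comp 37° ↓ +143°: 165 + 143 = 308°
split-comp 36° ↓ +144°: 308 + 144 = 452 → 452 − 360 = 92°
complement +180°: 92 + 180 = 272°

272°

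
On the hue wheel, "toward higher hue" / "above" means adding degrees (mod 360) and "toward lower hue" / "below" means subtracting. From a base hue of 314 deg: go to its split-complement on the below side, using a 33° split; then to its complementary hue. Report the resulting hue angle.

+147° (split-comp 33° ↓): 314 + 147 = 461 → 461 − 360 = 101°
+180° (complement): 101 + 180 = 281°

281°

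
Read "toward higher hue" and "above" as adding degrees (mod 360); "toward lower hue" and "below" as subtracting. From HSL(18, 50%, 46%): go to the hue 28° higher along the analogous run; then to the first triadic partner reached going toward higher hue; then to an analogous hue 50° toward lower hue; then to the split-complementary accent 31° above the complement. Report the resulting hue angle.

327°

+28° (analog 28° ↑): 18 + 28 = 46°
+120° (triadic ↑): 46 + 120 = 166°
−50° (analog 50° ↓): 166 − 50 = 116°
+211° (split-comp 31° ↑): 116 + 211 = 327°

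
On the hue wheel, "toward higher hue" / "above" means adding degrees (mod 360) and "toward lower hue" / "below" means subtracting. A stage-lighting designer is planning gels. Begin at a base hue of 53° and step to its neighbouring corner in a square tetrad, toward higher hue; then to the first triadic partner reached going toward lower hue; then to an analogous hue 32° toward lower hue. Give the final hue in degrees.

351°

+90° (square ↑): 53 + 90 = 143°
−120° (triadic ↓): 143 − 120 = 23°
−32° (analog 32° ↓): 23 − 32 = -9 → -9 + 360 = 351°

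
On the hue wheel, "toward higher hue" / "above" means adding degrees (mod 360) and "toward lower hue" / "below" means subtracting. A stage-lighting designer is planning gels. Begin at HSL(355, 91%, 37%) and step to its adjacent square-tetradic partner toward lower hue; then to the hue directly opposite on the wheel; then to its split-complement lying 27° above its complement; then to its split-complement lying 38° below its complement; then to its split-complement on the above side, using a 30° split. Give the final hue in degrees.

355 − 90 = 265°   (square ↓)
265 + 180 = 445 → 445 − 360 = 85°   (complement)
85 + 207 = 292°   (split-comp 27° ↑)
292 + 142 = 434 → 434 − 360 = 74°   (split-comp 38° ↓)
74 + 210 = 284°   (split-comp 30° ↑)

284°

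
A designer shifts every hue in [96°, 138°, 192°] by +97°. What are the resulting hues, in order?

96 + 97 = 193°
138 + 97 = 235°
192 + 97 = 289°

193°, 235°, 289°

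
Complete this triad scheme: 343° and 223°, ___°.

103°

A triad places three hues 120° apart.
The full set through 223° is {103°, 223°, 343°}.
Given {223°, 343°}, the missing hue is 103°.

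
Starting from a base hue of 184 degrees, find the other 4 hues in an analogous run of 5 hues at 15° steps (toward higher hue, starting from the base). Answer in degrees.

199°, 214°, 229°, 244°

184 + 15 = 199°
184 + 30 = 214°
184 + 45 = 229°
184 + 60 = 244°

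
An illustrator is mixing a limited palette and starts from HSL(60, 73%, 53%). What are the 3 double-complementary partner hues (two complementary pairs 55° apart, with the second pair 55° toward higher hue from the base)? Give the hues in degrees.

A rectangular tetradic uses two complementary pairs 55° apart: offsets 0°, 55°, 180°, 235°.
60 + 55 = 115°
60 + 180 = 240°
60 + 235 = 295°

115°, 240°, and 295°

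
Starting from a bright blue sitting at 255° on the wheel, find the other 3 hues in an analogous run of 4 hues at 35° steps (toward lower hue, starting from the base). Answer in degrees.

Analogous hues sit every 35° along the wheel.
255 − 35 = 220°
255 − 70 = 185°
255 − 105 = 150°

220°, 185° and 150°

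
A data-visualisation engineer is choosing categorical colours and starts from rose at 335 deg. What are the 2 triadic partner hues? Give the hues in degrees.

95° and 215°

335 + 120 = 455 → 455 − 360 = 95°
335 + 240 = 575 → 575 − 360 = 215°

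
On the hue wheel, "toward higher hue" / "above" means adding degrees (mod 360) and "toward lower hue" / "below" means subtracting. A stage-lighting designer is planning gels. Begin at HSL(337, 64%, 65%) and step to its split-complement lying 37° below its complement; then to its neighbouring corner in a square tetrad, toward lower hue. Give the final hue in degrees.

30°

+143° (split-comp 37° ↓): 337 + 143 = 480 → 480 − 360 = 120°
−90° (square ↓): 120 − 90 = 30°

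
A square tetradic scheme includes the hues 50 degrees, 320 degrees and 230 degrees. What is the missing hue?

140°

A square tetradic scheme places four hues every 90°.
The full set through 50° is {50°, 140°, 230°, 320°}.
Given {50°, 230°, 320°}, the missing hue is 140°.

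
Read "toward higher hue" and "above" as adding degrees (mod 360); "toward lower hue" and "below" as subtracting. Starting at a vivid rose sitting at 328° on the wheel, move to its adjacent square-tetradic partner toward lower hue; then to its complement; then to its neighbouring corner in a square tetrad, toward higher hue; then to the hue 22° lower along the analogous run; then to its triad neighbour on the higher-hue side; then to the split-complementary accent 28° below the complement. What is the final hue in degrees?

square ↓ −90°: 328 − 90 = 238°
complement +180°: 238 + 180 = 418 → 418 − 360 = 58°
square ↑ +90°: 58 + 90 = 148°
analog 22° ↓ −22°: 148 − 22 = 126°
triadic ↑ +120°: 126 + 120 = 246°
split-comp 28° ↓ +152°: 246 + 152 = 398 → 398 − 360 = 38°

38°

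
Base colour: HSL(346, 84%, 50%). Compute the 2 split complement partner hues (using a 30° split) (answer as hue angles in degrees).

Split-complementary hues sit 30° either side of the complement.
Complement of 346°: 346 + 180 = 526 → 526 − 360 = 166°
166 − 30 = 136°
166 + 30 = 196°

136° and 196°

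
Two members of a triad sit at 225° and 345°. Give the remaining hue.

A triad spaces three hues 120° apart.
The full set is {105°, 225°, 345°}.

105°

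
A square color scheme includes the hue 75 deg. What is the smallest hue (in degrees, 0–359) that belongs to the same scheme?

75°

A square tetradic scheme places four hues every 90°.
The full set through 75° is {75°, 165°, 255°, 345°}.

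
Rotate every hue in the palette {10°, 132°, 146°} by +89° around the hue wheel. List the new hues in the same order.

10 + 89 = 99°
132 + 89 = 221°
146 + 89 = 235°

99°, 221°, 235°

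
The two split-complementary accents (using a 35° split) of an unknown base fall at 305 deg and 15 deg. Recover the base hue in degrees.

The accents sit 35° either side of the complement, so the complement is their short-arc midpoint on the wheel.
Short-arc midpoint of 305° and 15°: 340°.
Base is 180° from the complement: 340 − 180 = 160°

160°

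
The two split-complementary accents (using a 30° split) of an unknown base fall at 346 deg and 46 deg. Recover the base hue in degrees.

196°

The accents sit 30° either side of the complement, so the complement is their short-arc midpoint on the wheel.
Short-arc midpoint of 346° and 46°: 16°.
Base is 180° from the complement: 16 − 180 = -164 → -164 + 360 = 196°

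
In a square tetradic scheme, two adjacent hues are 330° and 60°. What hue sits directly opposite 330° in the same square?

A square tetradic scheme places four hues 90° apart; opposite corners are 180° apart.
330 + 180 = 510 → 510 − 360 = 150°

150°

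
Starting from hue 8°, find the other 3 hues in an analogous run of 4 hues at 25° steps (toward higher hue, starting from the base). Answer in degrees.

33°, 58°, 83°

Analogous hues sit every 25° along the wheel.
8 + 25 = 33°
8 + 50 = 58°
8 + 75 = 83°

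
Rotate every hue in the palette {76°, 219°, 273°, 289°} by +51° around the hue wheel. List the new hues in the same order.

76 + 51 = 127°
219 + 51 = 270°
273 + 51 = 324°
289 + 51 = 340°

127°, 270°, 324°, 340°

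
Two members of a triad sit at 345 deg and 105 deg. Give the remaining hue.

225°

A triad spaces three hues 120° apart.
The full set is {105°, 225°, 345°}.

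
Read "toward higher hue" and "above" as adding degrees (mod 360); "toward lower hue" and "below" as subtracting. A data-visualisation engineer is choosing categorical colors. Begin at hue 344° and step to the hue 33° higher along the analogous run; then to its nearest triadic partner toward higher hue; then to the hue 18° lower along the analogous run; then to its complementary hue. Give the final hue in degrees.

+33° (analog 33° ↑): 344 + 33 = 377 → 377 − 360 = 17°
+120° (triadic ↑): 17 + 120 = 137°
−18° (analog 18° ↓): 137 − 18 = 119°
+180° (complement): 119 + 180 = 299°

299°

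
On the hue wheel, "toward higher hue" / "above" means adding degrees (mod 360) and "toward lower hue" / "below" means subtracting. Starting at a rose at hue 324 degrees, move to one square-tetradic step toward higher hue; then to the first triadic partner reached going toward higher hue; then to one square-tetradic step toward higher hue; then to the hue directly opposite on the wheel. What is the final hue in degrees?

square ↑ +90°: 324 + 90 = 414 → 414 − 360 = 54°
triadic ↑ +120°: 54 + 120 = 174°
square ↑ +90°: 174 + 90 = 264°
complement +180°: 264 + 180 = 444 → 444 − 360 = 84°

84°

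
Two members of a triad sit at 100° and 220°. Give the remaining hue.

A triad spaces three hues 120° apart.
The full set is {100°, 220°, 340°}.

340°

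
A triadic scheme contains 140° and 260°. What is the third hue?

20°

A triad spaces three hues 120° apart.
The full set is {20°, 140°, 260°}.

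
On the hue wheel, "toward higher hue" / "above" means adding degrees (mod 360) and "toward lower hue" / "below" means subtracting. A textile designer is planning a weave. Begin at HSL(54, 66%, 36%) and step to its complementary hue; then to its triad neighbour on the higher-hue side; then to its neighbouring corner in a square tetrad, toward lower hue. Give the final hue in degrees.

+180° (complement): 54 + 180 = 234°
+120° (triadic ↑): 234 + 120 = 354°
−90° (square ↓): 354 − 90 = 264°

264°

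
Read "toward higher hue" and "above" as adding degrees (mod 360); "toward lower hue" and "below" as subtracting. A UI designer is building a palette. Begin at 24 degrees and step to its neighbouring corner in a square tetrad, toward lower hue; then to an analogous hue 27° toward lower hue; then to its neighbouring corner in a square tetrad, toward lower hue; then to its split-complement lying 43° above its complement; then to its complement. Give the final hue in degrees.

square ↓ −90°: 24 − 90 = -66 → -66 + 360 = 294°
analog 27° ↓ −27°: 294 − 27 = 267°
square ↓ −90°: 267 − 90 = 177°
split-comp 43° ↑ +223°: 177 + 223 = 400 → 400 − 360 = 40°
complement +180°: 40 + 180 = 220°

220°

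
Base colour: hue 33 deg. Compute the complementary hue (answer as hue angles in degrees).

213°

The complement sits 180° across the wheel.
33 + 180 = 213°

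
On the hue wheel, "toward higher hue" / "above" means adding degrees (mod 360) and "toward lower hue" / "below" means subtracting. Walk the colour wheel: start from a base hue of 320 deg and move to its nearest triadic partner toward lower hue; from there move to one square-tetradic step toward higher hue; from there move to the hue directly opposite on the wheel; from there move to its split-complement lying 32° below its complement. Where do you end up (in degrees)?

258°

320 − 120 = 200°   (triadic ↓)
200 + 90 = 290°   (square ↑)
290 + 180 = 470 → 470 − 360 = 110°   (complement)
110 + 148 = 258°   (split-comp 32° ↓)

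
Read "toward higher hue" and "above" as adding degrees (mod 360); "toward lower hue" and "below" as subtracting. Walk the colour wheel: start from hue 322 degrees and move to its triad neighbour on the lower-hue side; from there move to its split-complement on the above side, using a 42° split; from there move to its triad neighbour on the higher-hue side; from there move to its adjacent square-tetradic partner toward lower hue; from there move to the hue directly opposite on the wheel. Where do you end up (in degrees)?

274°

−120° (triadic ↓): 322 − 120 = 202°
+222° (split-comp 42° ↑): 202 + 222 = 424 → 424 − 360 = 64°
+120° (triadic ↑): 64 + 120 = 184°
−90° (square ↓): 184 − 90 = 94°
+180° (complement): 94 + 180 = 274°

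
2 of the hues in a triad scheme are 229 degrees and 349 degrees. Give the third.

A triad places three hues 120° apart.
The full set through 229° is {109°, 229°, 349°}.
Given {229°, 349°}, the missing hue is 109°.

109°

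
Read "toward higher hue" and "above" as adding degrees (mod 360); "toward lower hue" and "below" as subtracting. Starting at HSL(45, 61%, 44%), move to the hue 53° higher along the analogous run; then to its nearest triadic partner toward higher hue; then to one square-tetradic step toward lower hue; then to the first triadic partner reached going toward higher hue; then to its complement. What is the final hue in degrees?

68°

+53° (analog 53° ↑): 45 + 53 = 98°
+120° (triadic ↑): 98 + 120 = 218°
−90° (square ↓): 218 − 90 = 128°
+120° (triadic ↑): 128 + 120 = 248°
+180° (complement): 248 + 180 = 428 → 428 − 360 = 68°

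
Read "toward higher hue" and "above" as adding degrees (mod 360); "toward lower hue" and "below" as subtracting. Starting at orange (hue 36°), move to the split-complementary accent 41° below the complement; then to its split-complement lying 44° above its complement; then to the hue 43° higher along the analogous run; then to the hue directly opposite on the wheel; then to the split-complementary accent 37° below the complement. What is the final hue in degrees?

+139° (split-comp 41° ↓): 36 + 139 = 175°
+224° (split-comp 44° ↑): 175 + 224 = 399 → 399 − 360 = 39°
+43° (analog 43° ↑): 39 + 43 = 82°
+180° (complement): 82 + 180 = 262°
+143° (split-comp 37° ↓): 262 + 143 = 405 → 405 − 360 = 45°

45°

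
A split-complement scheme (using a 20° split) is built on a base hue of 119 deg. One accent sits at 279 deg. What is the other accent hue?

319°

Split-complementary hues sit 20° either side of the complement.
Complement of the base 119°: 119 + 180 = 299°
The given accent 279° is 20° one side of 299°; the other accent sits 20° the other side: 299 + 20 = 319°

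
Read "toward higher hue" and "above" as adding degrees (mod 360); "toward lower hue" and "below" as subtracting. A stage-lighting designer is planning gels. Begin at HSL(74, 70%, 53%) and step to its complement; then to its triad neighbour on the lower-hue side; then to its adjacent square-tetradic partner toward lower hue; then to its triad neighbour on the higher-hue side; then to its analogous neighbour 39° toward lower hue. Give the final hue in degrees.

74 + 180 = 254°   (complement)
254 − 120 = 134°   (triadic ↓)
134 − 90 = 44°   (square ↓)
44 + 120 = 164°   (triadic ↑)
164 − 39 = 125°   (analog 39° ↓)

125°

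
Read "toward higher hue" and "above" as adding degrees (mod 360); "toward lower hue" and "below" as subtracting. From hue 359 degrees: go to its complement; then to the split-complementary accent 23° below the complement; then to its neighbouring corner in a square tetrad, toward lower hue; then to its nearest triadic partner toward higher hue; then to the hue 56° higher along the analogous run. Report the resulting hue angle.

62°

complement +180°: 359 + 180 = 539 → 539 − 360 = 179°
split-comp 23° ↓ +157°: 179 + 157 = 336°
square ↓ −90°: 336 − 90 = 246°
triadic ↑ +120°: 246 + 120 = 366 → 366 − 360 = 6°
analog 56° ↑ +56°: 6 + 56 = 62°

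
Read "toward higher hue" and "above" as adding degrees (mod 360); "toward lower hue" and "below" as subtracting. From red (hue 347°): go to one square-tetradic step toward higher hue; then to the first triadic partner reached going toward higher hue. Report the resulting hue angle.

+90° (square ↑): 347 + 90 = 437 → 437 − 360 = 77°
+120° (triadic ↑): 77 + 120 = 197°

197°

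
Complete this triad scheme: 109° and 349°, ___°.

229°

A triad places three hues 120° apart.
The full set through 109° is {109°, 229°, 349°}.
Given {109°, 349°}, the missing hue is 229°.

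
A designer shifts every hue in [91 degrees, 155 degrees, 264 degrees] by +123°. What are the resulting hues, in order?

214°, 278°, 27°

91 + 123 = 214°
155 + 123 = 278°
264 + 123 = 387 → 387 − 360 = 27°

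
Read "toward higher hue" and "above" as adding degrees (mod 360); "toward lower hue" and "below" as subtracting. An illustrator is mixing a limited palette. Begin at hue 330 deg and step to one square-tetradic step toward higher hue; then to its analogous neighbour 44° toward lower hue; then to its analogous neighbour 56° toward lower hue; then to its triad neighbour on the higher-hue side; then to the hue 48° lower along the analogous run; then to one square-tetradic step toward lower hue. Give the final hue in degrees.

330 + 90 = 420 → 420 − 360 = 60°   (square ↑)
60 − 44 = 16°   (analog 44° ↓)
16 − 56 = -40 → -40 + 360 = 320°   (analog 56° ↓)
320 + 120 = 440 → 440 − 360 = 80°   (triadic ↑)
80 − 48 = 32°   (analog 48° ↓)
32 − 90 = -58 → -58 + 360 = 302°   (square ↓)

302°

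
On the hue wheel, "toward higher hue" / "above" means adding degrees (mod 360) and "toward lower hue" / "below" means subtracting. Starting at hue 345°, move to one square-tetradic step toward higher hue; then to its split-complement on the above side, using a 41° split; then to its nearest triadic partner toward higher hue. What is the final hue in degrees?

345 + 90 = 435 → 435 − 360 = 75°   (square ↑)
75 + 221 = 296°   (split-comp 41° ↑)
296 + 120 = 416 → 416 − 360 = 56°   (triadic ↑)

56°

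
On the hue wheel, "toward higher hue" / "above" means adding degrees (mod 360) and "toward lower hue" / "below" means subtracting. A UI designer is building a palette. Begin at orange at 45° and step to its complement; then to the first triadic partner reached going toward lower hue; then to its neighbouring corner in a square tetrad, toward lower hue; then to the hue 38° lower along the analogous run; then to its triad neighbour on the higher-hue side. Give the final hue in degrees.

97°

+180° (complement): 45 + 180 = 225°
−120° (triadic ↓): 225 − 120 = 105°
−90° (square ↓): 105 − 90 = 15°
−38° (analog 38° ↓): 15 − 38 = -23 → -23 + 360 = 337°
+120° (triadic ↑): 337 + 120 = 457 → 457 − 360 = 97°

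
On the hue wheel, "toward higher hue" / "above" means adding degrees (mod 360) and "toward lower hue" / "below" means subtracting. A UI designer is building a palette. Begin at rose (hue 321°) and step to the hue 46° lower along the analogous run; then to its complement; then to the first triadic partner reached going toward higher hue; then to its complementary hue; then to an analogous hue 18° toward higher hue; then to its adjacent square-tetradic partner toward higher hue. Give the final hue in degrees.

−46° (analog 46° ↓): 321 − 46 = 275°
+180° (complement): 275 + 180 = 455 → 455 − 360 = 95°
+120° (triadic ↑): 95 + 120 = 215°
+180° (complement): 215 + 180 = 395 → 395 − 360 = 35°
+18° (analog 18° ↑): 35 + 18 = 53°
+90° (square ↑): 53 + 90 = 143°

143°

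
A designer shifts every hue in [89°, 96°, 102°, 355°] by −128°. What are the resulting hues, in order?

321°, 328°, 334°, 227°

89 − 128 = -39 → -39 + 360 = 321°
96 − 128 = -32 → -32 + 360 = 328°
102 − 128 = -26 → -26 + 360 = 334°
355 − 128 = 227°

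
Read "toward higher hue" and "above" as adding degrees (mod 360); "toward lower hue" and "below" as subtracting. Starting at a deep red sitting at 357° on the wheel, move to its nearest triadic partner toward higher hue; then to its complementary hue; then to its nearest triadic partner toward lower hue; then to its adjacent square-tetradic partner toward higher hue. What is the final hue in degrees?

triadic ↑ +120°: 357 + 120 = 477 → 477 − 360 = 117°
complement +180°: 117 + 180 = 297°
triadic ↓ −120°: 297 − 120 = 177°
square ↑ +90°: 177 + 90 = 267°

267°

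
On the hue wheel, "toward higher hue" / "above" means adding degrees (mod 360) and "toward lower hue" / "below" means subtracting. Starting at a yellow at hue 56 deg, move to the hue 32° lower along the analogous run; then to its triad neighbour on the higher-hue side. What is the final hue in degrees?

144°

analog 32° ↓ −32°: 56 − 32 = 24°
triadic ↑ +120°: 24 + 120 = 144°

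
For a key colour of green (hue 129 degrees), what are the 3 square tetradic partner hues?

219°, 309° and 39°

A square tetradic scheme places four hues every 90°.
129 + 90 = 219°
129 + 180 = 309°
129 + 270 = 399 → 399 − 360 = 39°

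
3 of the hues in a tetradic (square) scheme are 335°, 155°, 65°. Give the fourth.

245°

A square tetradic scheme places four hues every 90°.
The full set through 65° is {65°, 155°, 245°, 335°}.
Given {65°, 155°, 335°}, the missing hue is 245°.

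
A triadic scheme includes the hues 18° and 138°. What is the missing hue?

258°

A triad places three hues 120° apart.
The full set through 18° is {18°, 138°, 258°}.
Given {18°, 138°}, the missing hue is 258°.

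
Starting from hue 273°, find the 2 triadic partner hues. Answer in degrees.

33° and 153°

A triad places three hues 120° apart.
273 + 120 = 393 → 393 − 360 = 33°
273 + 240 = 513 → 513 − 360 = 153°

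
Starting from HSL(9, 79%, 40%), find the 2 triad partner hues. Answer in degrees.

A triad places three hues 120° apart.
9 + 120 = 129°
9 + 240 = 249°

129° and 249°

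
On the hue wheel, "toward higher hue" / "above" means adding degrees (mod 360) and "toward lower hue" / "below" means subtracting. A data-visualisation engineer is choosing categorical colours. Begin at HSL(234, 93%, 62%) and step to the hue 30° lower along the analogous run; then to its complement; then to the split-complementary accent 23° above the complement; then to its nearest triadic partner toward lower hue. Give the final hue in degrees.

107°

−30° (analog 30° ↓): 234 − 30 = 204°
+180° (complement): 204 + 180 = 384 → 384 − 360 = 24°
+203° (split-comp 23° ↑): 24 + 203 = 227°
−120° (triadic ↓): 227 − 120 = 107°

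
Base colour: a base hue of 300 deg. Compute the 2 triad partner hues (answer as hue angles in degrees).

60° and 180°

A triad places three hues 120° apart.
300 + 120 = 420 → 420 − 360 = 60°
300 + 240 = 540 → 540 − 360 = 180°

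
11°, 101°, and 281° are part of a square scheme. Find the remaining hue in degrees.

A square tetradic scheme places four hues every 90°.
The full set through 11° is {11°, 101°, 191°, 281°}.
Given {11°, 101°, 281°}, the missing hue is 191°.

191°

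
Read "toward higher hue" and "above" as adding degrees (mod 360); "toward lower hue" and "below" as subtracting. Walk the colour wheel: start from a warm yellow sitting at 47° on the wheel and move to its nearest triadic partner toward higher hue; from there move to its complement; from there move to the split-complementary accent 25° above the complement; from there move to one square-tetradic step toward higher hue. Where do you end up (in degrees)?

47 + 120 = 167°   (triadic ↑)
167 + 180 = 347°   (complement)
347 + 205 = 552 → 552 − 360 = 192°   (split-comp 25° ↑)
192 + 90 = 282°   (square ↑)

282°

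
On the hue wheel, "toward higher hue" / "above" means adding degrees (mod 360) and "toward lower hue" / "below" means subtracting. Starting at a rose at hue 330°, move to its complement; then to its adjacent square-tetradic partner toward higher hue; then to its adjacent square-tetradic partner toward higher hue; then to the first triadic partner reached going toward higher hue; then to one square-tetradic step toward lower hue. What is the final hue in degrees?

0°

+180° (complement): 330 + 180 = 510 → 510 − 360 = 150°
+90° (square ↑): 150 + 90 = 240°
+90° (square ↑): 240 + 90 = 330°
+120° (triadic ↑): 330 + 120 = 450 → 450 − 360 = 90°
−90° (square ↓): 90 − 90 = 0°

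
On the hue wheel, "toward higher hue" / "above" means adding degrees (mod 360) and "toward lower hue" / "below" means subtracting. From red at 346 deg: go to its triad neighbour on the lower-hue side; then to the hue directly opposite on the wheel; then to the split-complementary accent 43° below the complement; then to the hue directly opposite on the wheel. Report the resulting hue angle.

3°

triadic ↓ −120°: 346 − 120 = 226°
complement +180°: 226 + 180 = 406 → 406 − 360 = 46°
split-comp 43° ↓ +137°: 46 + 137 = 183°
complement +180°: 183 + 180 = 363 → 363 − 360 = 3°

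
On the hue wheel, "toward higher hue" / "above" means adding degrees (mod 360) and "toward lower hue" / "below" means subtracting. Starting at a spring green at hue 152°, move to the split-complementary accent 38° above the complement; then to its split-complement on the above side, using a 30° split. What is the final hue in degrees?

+218° (split-comp 38° ↑): 152 + 218 = 370 → 370 − 360 = 10°
+210° (split-comp 30° ↑): 10 + 210 = 220°

220°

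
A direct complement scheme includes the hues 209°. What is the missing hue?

29°

The complement sits 180° across the wheel.
The full set through 209° is {29°, 209°}.
Given {209°}, the missing hue is 29°.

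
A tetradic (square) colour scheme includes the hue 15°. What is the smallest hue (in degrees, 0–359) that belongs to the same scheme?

15°

A square tetradic scheme places four hues every 90°.
The full set through 15° is {15°, 105°, 195°, 285°}.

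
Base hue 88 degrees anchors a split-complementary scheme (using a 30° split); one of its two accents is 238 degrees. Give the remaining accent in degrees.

Split-complementary hues sit 30° either side of the complement.
Complement of the base 88°: 88 + 180 = 268°
The given accent 238° is 30° one side of 268°; the other accent sits 30° the other side: 268 + 30 = 298°

298°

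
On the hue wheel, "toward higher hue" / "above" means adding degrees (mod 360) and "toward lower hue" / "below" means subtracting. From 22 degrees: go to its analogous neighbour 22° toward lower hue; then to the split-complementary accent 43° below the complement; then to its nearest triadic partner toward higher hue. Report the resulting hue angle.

257°

22 − 22 = 0°   (analog 22° ↓)
0 + 137 = 137°   (split-comp 43° ↓)
137 + 120 = 257°   (triadic ↑)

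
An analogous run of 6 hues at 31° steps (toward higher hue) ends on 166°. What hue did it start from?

11°

5 steps of 31° (toward higher hue) give a net shift of +155°.
Start = end − shift: 166 − 155 = 11°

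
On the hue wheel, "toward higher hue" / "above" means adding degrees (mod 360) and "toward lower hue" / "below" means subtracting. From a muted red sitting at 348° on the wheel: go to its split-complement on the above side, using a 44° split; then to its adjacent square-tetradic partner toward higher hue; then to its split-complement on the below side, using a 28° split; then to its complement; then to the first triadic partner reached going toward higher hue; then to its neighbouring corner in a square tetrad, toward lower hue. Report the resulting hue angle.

304°

+224° (split-comp 44° ↑): 348 + 224 = 572 → 572 − 360 = 212°
+90° (square ↑): 212 + 90 = 302°
+152° (split-comp 28° ↓): 302 + 152 = 454 → 454 − 360 = 94°
+180° (complement): 94 + 180 = 274°
+120° (triadic ↑): 274 + 120 = 394 → 394 − 360 = 34°
−90° (square ↓): 34 − 90 = -56 → -56 + 360 = 304°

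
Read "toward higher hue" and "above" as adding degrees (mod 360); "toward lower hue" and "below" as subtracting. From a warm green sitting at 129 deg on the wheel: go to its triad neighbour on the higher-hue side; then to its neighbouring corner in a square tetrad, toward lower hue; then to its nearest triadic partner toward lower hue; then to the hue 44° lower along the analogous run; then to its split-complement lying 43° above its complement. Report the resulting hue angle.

218°

+120° (triadic ↑): 129 + 120 = 249°
−90° (square ↓): 249 − 90 = 159°
−120° (triadic ↓): 159 − 120 = 39°
−44° (analog 44° ↓): 39 − 44 = -5 → -5 + 360 = 355°
+223° (split-comp 43° ↑): 355 + 223 = 578 → 578 − 360 = 218°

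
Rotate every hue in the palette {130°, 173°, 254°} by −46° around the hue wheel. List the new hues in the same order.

84°, 127°, 208°

130 − 46 = 84°
173 − 46 = 127°
254 − 46 = 208°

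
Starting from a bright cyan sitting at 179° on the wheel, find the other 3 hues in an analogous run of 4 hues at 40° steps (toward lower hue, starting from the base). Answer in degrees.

Analogous hues sit every 40° along the wheel.
179 − 40 = 139°
179 − 80 = 99°
179 − 120 = 59°

139°, 99° and 59°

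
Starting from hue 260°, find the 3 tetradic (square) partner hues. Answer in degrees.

350°, 80°, and 170°

260 + 90 = 350°
260 + 180 = 440 → 440 − 360 = 80°
260 + 270 = 530 → 530 − 360 = 170°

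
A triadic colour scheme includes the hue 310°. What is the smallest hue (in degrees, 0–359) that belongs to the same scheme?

A triad places three hues 120° apart.
The full set through 310° is {70°, 190°, 310°}.

70°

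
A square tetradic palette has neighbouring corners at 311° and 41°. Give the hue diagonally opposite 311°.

A square tetradic scheme places four hues 90° apart; opposite corners are 180° apart.
311 + 180 = 491 → 491 − 360 = 131°

131°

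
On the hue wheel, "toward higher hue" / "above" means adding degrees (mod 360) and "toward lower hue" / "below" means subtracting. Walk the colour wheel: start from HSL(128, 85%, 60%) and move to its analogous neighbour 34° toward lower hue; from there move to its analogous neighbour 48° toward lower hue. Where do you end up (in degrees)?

128 − 34 = 94°   (analog 34° ↓)
94 − 48 = 46°   (analog 48° ↓)

46°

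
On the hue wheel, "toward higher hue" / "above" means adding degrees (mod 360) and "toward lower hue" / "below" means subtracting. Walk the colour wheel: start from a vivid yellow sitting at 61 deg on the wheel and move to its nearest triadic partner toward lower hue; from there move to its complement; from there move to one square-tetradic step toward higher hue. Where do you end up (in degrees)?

triadic ↓ −120°: 61 − 120 = -59 → -59 + 360 = 301°
complement +180°: 301 + 180 = 481 → 481 − 360 = 121°
square ↑ +90°: 121 + 90 = 211°

211°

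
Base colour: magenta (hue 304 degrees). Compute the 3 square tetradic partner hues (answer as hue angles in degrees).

A square tetradic scheme places four hues every 90°.
304 + 90 = 394 → 394 − 360 = 34°
304 + 180 = 484 → 484 − 360 = 124°
304 + 270 = 574 → 574 − 360 = 214°

34°, 124° and 214°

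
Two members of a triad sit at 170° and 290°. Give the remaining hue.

A triad spaces three hues 120° apart.
The full set is {50°, 170°, 290°}.

50°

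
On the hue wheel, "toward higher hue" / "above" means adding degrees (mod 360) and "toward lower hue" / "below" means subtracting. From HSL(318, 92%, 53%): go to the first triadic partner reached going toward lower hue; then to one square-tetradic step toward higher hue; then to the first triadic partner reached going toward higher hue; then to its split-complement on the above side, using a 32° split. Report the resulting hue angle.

−120° (triadic ↓): 318 − 120 = 198°
+90° (square ↑): 198 + 90 = 288°
+120° (triadic ↑): 288 + 120 = 408 → 408 − 360 = 48°
+212° (split-comp 32° ↑): 48 + 212 = 260°

260°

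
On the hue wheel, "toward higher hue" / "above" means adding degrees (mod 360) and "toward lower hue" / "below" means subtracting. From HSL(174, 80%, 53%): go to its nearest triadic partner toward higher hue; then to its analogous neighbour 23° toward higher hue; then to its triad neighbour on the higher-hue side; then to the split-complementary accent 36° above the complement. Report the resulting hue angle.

293°

+120° (triadic ↑): 174 + 120 = 294°
+23° (analog 23° ↑): 294 + 23 = 317°
+120° (triadic ↑): 317 + 120 = 437 → 437 − 360 = 77°
+216° (split-comp 36° ↑): 77 + 216 = 293°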